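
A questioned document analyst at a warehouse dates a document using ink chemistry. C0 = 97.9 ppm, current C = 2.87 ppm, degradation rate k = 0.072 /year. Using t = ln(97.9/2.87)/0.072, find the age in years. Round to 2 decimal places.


Document age estimation:
C0/C = 97.9 / 2.87 = 34.111498
ln(C0/C) = 3.529635
t = 3.529635 / 0.072 = 49.02 years

49.02


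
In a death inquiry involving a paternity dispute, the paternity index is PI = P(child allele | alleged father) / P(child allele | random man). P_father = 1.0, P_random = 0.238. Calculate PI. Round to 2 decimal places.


Paternity Index calculation:
PI = P(allele|father) / P(allele|random)
PI = 1.0 / 0.238
PI = 4.20

4.20


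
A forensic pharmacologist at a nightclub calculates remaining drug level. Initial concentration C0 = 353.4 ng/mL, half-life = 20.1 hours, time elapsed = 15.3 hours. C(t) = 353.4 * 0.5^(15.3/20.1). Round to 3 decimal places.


Drug concentration decay:
Number of half-lives = t / t_half = 15.3 / 20.1 = 0.761194
Decay factor = 0.5^0.761194 = 0.59000783
C(t) = 353.4 * 0.59000783 = 208.509 ng/mL

208.509


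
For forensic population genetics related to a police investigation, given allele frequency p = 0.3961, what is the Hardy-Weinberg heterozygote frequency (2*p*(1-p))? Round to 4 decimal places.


Hardy-Weinberg heterozygote frequency:
q = 1 - p = 1 - 0.3961 = 0.6039
2pq = 2 * 0.3961 * 0.6039 = 0.4784

0.4784


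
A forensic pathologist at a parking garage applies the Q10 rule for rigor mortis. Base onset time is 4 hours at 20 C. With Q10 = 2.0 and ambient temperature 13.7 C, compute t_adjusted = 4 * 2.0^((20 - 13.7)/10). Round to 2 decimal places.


Rigor mortis time adjustment:
Exponent = (T_ref - T_actual) / 10 = (20 - 13.7) / 10 = 0.63
Q10 factor = 2.0^0.63 = 1.54756
t_adjusted = 4 * 1.54756 = 6.19 hours

6.19


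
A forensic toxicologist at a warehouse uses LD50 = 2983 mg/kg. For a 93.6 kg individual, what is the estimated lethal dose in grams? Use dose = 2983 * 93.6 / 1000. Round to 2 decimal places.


Lethal dose calculation:
Lethal dose = LD50 * body_weight / 1000
= 2983 * 93.6 / 1000
= 279208.8 / 1000
= 279.21 g

279.21


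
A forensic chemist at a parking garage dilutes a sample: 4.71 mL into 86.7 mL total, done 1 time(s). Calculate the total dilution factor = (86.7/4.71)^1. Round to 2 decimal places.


Dilution factor calculation:
Single dilution = V_total / V_sample = 86.7 / 4.71 ≈ 18.407643
Number of dilutions = 1
Total DF = (86.7 / 4.71)^1 (full precision, rounded at the end) = 18.41

18.41


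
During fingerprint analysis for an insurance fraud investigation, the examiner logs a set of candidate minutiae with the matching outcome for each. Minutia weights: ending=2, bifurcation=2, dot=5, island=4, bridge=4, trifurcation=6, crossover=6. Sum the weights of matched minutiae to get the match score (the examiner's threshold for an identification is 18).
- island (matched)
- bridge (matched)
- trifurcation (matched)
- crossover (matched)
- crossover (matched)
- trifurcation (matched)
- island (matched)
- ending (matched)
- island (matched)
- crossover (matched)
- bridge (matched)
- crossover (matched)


Weighted minutiae match score:
  island: matched, +4 (running total 4)
  bridge: matched, +4 (running total 8)
  trifurcation: matched, +6 (running total 14)
  crossover: matched, +6 (running total 20)
  crossover: matched, +6 (running total 26)
  trifurcation: matched, +6 (running total 32)
  island: matched, +4 (running total 36)
  ending: matched, +2 (running total 38)
  island: matched, +4 (running total 42)
  crossover: matched, +6 (running total 48)
  bridge: matched, +4 (running total 52)
  crossover: matched, +6 (running total 58)
Total score = 58
Threshold = 18; verdict = identification

58


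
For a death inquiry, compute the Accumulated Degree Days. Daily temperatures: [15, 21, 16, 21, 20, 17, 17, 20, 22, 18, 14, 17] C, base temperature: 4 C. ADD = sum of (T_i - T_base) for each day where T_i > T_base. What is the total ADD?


Computing ADD day by day:
Day 1: max(0, 15 - 4) = 11
Day 2: max(0, 21 - 4) = 17
Day 3: max(0, 16 - 4) = 12
Day 4: max(0, 21 - 4) = 17
Day 5: max(0, 20 - 4) = 16
Day 6: max(0, 17 - 4) = 13
Day 7: max(0, 17 - 4) = 13
Day 8: max(0, 20 - 4) = 16
Day 9: max(0, 22 - 4) = 18
Day 10: max(0, 18 - 4) = 14
Day 11: max(0, 14 - 4) = 10
Day 12: max(0, 17 - 4) = 13
Total ADD = 170

170


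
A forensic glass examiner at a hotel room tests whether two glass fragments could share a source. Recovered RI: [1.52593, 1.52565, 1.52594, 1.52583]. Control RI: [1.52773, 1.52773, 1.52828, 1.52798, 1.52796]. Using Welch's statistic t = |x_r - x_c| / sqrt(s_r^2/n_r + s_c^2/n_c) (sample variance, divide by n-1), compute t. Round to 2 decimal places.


Welch's t-criterion for glass RI comparison:
Recovered mean = sum / n_r = 6.10335 / 4 = 1.5258375
Control mean = sum / n_c = 7.63968 / 5 = 1.527936
Recovered sample variance s_r^2 = 1.80917e-08
Control sample variance s_c^2 = 5.143e-08
Welch SE (unpooled) = sqrt(s_r^2/n_r + s_c^2/n_c) = sqrt(4.52292e-09 + 1.0286e-08) = sqrt(1.48089e-08) = 0.000121692
|mean_r - mean_c| = 0.0020985
t = 0.0020985 / 0.000121692 = 17.24

17.24


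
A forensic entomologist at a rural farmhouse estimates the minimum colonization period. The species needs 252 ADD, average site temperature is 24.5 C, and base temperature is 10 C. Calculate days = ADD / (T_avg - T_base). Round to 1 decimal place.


Insect development time:
Effective temperature = avg_temp - T_base = 24.5 - 10 = 14.5 C
Days = ADD / effective_temp = 252 / 14.5 = 17.4 days

17.4


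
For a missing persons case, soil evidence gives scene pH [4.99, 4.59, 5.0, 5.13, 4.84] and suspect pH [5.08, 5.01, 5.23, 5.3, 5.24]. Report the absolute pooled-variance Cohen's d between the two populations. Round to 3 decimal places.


Pooled-variance Cohen's d for soil pH comparison:
Scene mean = 24.55 / 5 = 4.91
Suspect mean = 25.86 / 5 = 5.172
Scene sample variance s_s^2 = 0.04255
Suspect sample variance s_c^2 = 0.01477
Pooled variance = ((n_s-1)*s_s^2 + (n_c-1)*s_c^2) / (n_s + n_c - 2) = 0.02866
Pooled SD = sqrt(0.02866) = 0.169293
Mean difference = -0.262
|d| = |-0.262| / 0.169293 = 1.548

1.548


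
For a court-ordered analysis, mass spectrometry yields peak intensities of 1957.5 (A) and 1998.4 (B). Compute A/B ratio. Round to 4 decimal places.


Spectral peak ratio:
Peak A = 1957.5 counts
Peak B = 1998.4 counts
Ratio = 1957.5 / 1998.4 = 0.9795

0.9795


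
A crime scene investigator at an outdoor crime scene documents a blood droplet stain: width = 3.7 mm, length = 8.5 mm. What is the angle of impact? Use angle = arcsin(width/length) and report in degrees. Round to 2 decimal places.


Blood spatter impact angle calculation:
width / length = 3.7 / 8.5 = 0.435294
angle = arcsin(0.435294)
angle = 25.80 degrees

25.80


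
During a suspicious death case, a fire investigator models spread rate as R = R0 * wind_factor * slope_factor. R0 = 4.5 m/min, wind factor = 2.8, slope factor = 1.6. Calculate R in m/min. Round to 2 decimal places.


Fire spread rate calculation:
R = R0 * wind_factor * slope_factor
= 4.5 * 2.8 * 1.6
= 12.6 * 1.6
= 20.16 m/min

20.16


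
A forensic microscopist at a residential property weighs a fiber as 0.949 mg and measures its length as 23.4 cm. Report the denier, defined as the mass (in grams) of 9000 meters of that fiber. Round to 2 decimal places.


Denier calculation:
Mass in grams = 0.949 mg / 1000 = 0.000949 g
Length in meters = 23.4 cm / 100 = 0.234 m
Linear density = mass / length = 0.000949 / 0.234 = 0.00405556 g/m
Denier = (g/m) * 9000 = 0.00405556 * 9000 = 36.50

36.50


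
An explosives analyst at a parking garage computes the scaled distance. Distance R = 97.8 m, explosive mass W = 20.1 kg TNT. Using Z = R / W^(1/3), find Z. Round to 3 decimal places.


Scaled distance calculation:
W^(1/3) = 20.1^(1/3) = 2.718934
Z = R / W^(1/3) = 97.8 / 2.718934
Z = 35.970 m/kg^(1/3)

35.970


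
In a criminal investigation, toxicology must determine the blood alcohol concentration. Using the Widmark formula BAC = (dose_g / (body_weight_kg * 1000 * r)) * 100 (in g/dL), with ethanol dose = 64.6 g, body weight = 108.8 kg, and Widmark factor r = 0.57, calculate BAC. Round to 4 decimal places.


Applying the Widmark formula:
BAC = (dose_g / (body_wt * 1000 * r)) * 100
Denominator = 108.8 * 1000 * 0.57 = 62016
BAC = (64.6 / 62016) * 100
BAC = 0.1042 g/dL

0.1042


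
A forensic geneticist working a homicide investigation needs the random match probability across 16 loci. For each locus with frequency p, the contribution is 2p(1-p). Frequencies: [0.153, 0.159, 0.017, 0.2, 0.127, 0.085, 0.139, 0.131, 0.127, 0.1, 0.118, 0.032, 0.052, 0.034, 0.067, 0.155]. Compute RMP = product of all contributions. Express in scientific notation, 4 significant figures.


Computing RMP for 16 loci:
Locus 1: 2 * 0.153 * 0.847 = 0.259182
Locus 2: 2 * 0.159 * 0.841 = 0.267438
Locus 3: 2 * 0.017 * 0.983 = 0.033422
Locus 4: 2 * 0.2 * 0.8 = 0.32
Locus 5: 2 * 0.127 * 0.873 = 0.221742
Locus 6: 2 * 0.085 * 0.915 = 0.15555
Locus 7: 2 * 0.139 * 0.861 = 0.239358
Locus 8: 2 * 0.131 * 0.869 = 0.227678
Locus 9: 2 * 0.127 * 0.873 = 0.221742
Locus 10: 2 * 0.1 * 0.9 = 0.18
Locus 11: 2 * 0.118 * 0.882 = 0.208152
Locus 12: 2 * 0.032 * 0.968 = 0.061952
Locus 13: 2 * 0.052 * 0.948 = 0.098592
Locus 14: 2 * 0.034 * 0.966 = 0.065688
Locus 15: 2 * 0.067 * 0.933 = 0.125022
Locus 16: 2 * 0.155 * 0.845 = 0.26195
RMP = 1.521e-13

1.521e-13


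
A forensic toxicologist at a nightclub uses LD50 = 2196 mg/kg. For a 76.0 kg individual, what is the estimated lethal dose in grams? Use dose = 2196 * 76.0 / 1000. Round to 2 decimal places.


Lethal dose calculation:
Lethal dose = LD50 * body_weight / 1000
= 2196 * 76.0 / 1000
= 166896 / 1000
= 166.90 g

166.90


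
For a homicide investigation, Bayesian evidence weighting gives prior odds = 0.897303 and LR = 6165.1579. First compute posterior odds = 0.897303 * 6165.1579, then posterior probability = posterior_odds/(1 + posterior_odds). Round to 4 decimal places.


Bayesian evidence evaluation:
Posterior odds = prior_odds * LR = 0.897303 * 6165.1579 = 5532.015
Posterior probability = posterior_odds / (1 + posterior_odds)
= 5532.015 / (1 + 5532.015)
= 5532.015 / 5533.015
= 0.9998

0.9998


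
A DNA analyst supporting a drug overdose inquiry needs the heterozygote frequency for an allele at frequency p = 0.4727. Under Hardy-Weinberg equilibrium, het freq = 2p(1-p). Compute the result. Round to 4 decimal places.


Hardy-Weinberg heterozygote frequency:
q = 1 - p = 1 - 0.4727 = 0.5273
2pq = 2 * 0.4727 * 0.5273 = 0.4985

0.4985


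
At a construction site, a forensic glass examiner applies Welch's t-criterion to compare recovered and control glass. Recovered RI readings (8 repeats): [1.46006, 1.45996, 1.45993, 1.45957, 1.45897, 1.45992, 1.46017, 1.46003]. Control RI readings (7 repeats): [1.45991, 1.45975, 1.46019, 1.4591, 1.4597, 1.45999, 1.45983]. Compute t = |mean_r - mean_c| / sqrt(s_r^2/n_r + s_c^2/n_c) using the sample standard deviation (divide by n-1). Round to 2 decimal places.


Welch's t-criterion for glass RI comparison:
Recovered mean = sum / n_r = 11.67861 / 8 = 1.4598262
Control mean = sum / n_c = 10.21847 / 7 = 1.4597814
Recovered sample variance s_r^2 = 1.50084e-07
Control sample variance s_c^2 = 1.16881e-07
Welch SE (unpooled) = sqrt(s_r^2/n_r + s_c^2/n_c) = sqrt(1.87605e-08 + 1.66973e-08) = sqrt(3.54578e-08) = 0.000188302
|mean_r - mean_c| = 4.48214e-05
t = 4.48214e-05 / 0.000188302 = 0.24

0.24


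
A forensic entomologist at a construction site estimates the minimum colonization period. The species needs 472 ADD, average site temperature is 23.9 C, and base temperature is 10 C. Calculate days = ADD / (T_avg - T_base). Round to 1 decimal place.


Insect development time:
Effective temperature = avg_temp - T_base = 23.9 - 10 = 13.9 C
Days = ADD / effective_temp = 472 / 13.9 = 34.0 days

34.0


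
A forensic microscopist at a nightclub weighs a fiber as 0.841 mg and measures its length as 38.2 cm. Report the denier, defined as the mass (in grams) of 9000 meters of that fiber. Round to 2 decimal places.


Denier calculation:
Mass in grams = 0.841 mg / 1000 = 0.000841 g
Length in meters = 38.2 cm / 100 = 0.382 m
Linear density = mass / length = 0.000841 / 0.382 = 0.00220157 g/m
Denier = (g/m) * 9000 = 0.00220157 * 9000 = 19.81

19.81


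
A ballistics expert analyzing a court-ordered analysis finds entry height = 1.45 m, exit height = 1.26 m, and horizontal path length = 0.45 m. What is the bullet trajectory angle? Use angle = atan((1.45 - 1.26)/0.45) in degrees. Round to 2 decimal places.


Bullet trajectory angle:
Height difference = 1.45 - 1.26 = 0.19 m
angle = atan(0.19 / 0.45)
angle = atan(0.422222)
angle = 22.89 degrees

22.89


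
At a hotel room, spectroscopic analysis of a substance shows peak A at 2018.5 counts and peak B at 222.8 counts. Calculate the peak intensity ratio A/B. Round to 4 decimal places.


Spectral peak ratio:
Peak A = 2018.5 counts
Peak B = 222.8 counts
Ratio = 2018.5 / 222.8 = 9.0597

9.0597


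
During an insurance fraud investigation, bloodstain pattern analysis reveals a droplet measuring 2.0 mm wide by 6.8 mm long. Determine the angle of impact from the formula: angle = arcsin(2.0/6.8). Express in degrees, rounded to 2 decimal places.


Blood spatter impact angle calculation:
width / length = 2.0 / 6.8 = 0.294118
angle = arcsin(0.294118)
angle = 17.10 degrees

17.10


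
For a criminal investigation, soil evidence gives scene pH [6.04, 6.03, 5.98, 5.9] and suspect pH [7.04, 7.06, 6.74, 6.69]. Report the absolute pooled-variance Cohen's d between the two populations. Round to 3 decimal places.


Pooled-variance Cohen's d for soil pH comparison:
Scene mean = 23.95 / 4 = 5.9875
Suspect mean = 27.53 / 4 = 6.8825
Scene sample variance s_s^2 = 0.004092
Suspect sample variance s_c^2 = 0.037892
Pooled variance = ((n_s-1)*s_s^2 + (n_c-1)*s_c^2) / (n_s + n_c - 2) = 0.020992
Pooled SD = sqrt(0.020992) = 0.144886
Mean difference = -0.895
|d| = |-0.895| / 0.144886 = 6.177

6.177


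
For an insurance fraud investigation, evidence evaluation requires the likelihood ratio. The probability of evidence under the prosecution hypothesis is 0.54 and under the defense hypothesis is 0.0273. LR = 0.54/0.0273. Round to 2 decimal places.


Likelihood ratio calculation:
LR = P(E|Hp) / P(E|Hd)
LR = 0.54 / 0.0273
LR = 19.78

19.78


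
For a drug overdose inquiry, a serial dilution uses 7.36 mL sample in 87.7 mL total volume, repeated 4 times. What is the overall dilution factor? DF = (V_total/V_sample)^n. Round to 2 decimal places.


Dilution factor calculation:
Single dilution = V_total / V_sample = 87.7 / 7.36 ≈ 11.915761
Number of dilutions = 4
Total DF = (87.7 / 7.36)^4 (full precision, rounded at the end) = 20159.84

20159.84


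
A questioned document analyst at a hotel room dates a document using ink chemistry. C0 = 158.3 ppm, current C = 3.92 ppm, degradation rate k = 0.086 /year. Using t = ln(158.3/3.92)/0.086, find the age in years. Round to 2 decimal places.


Document age estimation:
C0/C = 158.3 / 3.92 = 40.382653
ln(C0/C) = 3.6984
t = 3.6984 / 0.086 = 43.00 years

43.00


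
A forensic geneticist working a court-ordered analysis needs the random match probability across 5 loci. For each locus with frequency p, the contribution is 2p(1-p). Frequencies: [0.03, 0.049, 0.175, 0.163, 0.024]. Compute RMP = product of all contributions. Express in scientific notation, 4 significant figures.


Computing RMP for 5 loci:
Locus 1: 2 * 0.03 * 0.97 = 0.0582
Locus 2: 2 * 0.049 * 0.951 = 0.093198
Locus 3: 2 * 0.175 * 0.825 = 0.28875
Locus 4: 2 * 0.163 * 0.837 = 0.272862
Locus 5: 2 * 0.024 * 0.976 = 0.046848
RMP = 2.002e-05

2.002e-05


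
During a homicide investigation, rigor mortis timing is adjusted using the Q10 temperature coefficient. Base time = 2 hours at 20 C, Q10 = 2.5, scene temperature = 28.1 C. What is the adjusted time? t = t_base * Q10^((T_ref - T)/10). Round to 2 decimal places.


Rigor mortis time adjustment:
Exponent = (T_ref - T_actual) / 10 = (20 - 28.1) / 10 = -0.81
Q10 factor = 2.5^-0.81 = 0.47607
t_adjusted = 2 * 0.47607 = 0.95 hours

0.95


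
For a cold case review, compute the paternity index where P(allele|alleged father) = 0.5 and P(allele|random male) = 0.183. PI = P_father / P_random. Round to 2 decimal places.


Paternity Index calculation:
PI = P(allele|father) / P(allele|random)
PI = 0.5 / 0.183
PI = 2.73

2.73


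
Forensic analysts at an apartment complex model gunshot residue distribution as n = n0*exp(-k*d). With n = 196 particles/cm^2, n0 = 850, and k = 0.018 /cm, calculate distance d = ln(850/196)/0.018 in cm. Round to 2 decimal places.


GSR distance calculation:
n0/n = 850 / 196 = 4.336735
ln(n0/n) = 1.467122
d = 1.467122 / 0.018 = 81.51 cm

81.51


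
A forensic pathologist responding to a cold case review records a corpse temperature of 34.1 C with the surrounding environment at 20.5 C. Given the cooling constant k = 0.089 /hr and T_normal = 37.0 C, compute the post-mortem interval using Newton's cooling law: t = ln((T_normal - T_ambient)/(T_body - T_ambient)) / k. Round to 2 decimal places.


Using Newton's law of cooling:
t = ln((T_normal - T_ambient) / (T_body - T_ambient)) / k
T_normal - T_ambient = 16.5
T_body - T_ambient = 13.6
Ratio = 1.213235
ln(ratio) = 0.19329
t = 0.19329 / 0.089 = 2.17 hours

2.17


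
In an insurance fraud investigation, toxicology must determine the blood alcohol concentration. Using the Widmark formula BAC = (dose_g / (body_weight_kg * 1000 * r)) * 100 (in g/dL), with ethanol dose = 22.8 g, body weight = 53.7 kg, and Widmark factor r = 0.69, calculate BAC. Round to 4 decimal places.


Applying the Widmark formula:
BAC = (dose_g / (body_wt * 1000 * r)) * 100
Denominator = 53.7 * 1000 * 0.69 = 37053
BAC = (22.8 / 37053) * 100
BAC = 0.0615 g/dL

0.0615


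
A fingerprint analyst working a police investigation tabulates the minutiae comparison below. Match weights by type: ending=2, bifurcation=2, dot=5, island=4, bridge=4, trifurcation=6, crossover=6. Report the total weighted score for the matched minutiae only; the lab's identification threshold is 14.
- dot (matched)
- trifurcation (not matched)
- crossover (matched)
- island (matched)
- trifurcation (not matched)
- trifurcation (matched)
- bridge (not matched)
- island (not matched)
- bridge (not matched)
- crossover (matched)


Weighted minutiae match score:
  dot: matched, +5 (running total 5)
  trifurcation: not matched, +0
  crossover: matched, +6 (running total 11)
  island: matched, +4 (running total 15)
  trifurcation: not matched, +0
  trifurcation: matched, +6 (running total 21)
  bridge: not matched, +0
  island: not matched, +0
  bridge: not matched, +0
  crossover: matched, +6 (running total 27)
Total score = 27
Threshold = 14; verdict = identification

27


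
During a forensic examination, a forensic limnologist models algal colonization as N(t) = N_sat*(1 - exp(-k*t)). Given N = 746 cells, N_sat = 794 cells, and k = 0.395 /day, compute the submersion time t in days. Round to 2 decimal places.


PMSI from diatom colonization curve:
N / N_sat = 746 / 794 = 0.939547
1 - N/N_sat = 0.060453
ln(1 - N/N_sat) = -2.805889
t = -ln(1 - N/N_sat) / k = -(-2.805889) / 0.395 = 7.10 days

7.10


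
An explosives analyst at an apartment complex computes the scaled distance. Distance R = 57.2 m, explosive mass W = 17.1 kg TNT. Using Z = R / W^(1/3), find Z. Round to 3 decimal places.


Scaled distance calculation:
W^(1/3) = 17.1^(1/3) = 2.576313
Z = R / W^(1/3) = 57.2 / 2.576313
Z = 22.202 m/kg^(1/3)

22.202


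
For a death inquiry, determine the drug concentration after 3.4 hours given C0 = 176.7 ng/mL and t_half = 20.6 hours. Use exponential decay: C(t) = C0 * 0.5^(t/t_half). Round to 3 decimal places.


Drug concentration decay:
Number of half-lives = t / t_half = 3.4 / 20.6 = 0.165049
Decay factor = 0.5^0.165049 = 0.89189823
C(t) = 176.7 * 0.89189823 = 157.598 ng/mL

157.598


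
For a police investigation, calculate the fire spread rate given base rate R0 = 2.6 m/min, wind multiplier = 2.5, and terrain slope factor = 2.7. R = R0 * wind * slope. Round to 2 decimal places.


Fire spread rate calculation:
R = R0 * wind_factor * slope_factor
= 2.6 * 2.5 * 2.7
= 6.5 * 2.7
= 17.55 m/min

17.55


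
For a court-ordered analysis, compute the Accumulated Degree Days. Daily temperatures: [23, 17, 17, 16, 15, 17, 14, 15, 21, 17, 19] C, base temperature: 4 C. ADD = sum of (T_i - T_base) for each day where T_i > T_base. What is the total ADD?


Computing ADD day by day:
Day 1: max(0, 23 - 4) = 19
Day 2: max(0, 17 - 4) = 13
Day 3: max(0, 17 - 4) = 13
Day 4: max(0, 16 - 4) = 12
Day 5: max(0, 15 - 4) = 11
Day 6: max(0, 17 - 4) = 13
Day 7: max(0, 14 - 4) = 10
Day 8: max(0, 15 - 4) = 11
Day 9: max(0, 21 - 4) = 17
Day 10: max(0, 17 - 4) = 13
Day 11: max(0, 19 - 4) = 15
Total ADD = 147

147


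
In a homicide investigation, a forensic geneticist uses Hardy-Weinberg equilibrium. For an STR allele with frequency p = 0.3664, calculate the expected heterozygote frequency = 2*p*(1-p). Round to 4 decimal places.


Hardy-Weinberg heterozygote frequency:
q = 1 - p = 1 - 0.3664 = 0.6336
2pq = 2 * 0.3664 * 0.6336 = 0.4643

0.4643


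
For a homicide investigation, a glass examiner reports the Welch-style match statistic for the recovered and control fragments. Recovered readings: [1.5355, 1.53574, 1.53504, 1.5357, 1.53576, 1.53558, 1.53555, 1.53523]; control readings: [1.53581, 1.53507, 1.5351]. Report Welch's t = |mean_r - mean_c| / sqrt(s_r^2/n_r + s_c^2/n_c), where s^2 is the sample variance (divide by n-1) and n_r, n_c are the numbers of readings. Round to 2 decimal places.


Welch's t-criterion for glass RI comparison:
Recovered mean = sum / n_r = 12.2841 / 8 = 1.5355125
Control mean = sum / n_c = 4.60598 / 3 = 1.5353267
Recovered sample variance s_r^2 = 6.53357e-08
Control sample variance s_c^2 = 1.75433e-07
Welch SE (unpooled) = sqrt(s_r^2/n_r + s_c^2/n_c) = sqrt(8.16696e-09 + 5.84778e-08) = sqrt(6.66448e-08) = 0.000258157
|mean_r - mean_c| = 0.000185833
t = 0.000185833 / 0.000258157 = 0.72

0.72


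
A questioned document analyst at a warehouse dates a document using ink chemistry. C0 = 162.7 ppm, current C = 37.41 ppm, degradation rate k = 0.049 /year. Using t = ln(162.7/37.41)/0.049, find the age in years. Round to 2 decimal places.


Document age estimation:
C0/C = 162.7 / 37.41 = 4.349105
ln(C0/C) = 1.46997
t = 1.46997 / 0.049 = 30.00 years

30.00


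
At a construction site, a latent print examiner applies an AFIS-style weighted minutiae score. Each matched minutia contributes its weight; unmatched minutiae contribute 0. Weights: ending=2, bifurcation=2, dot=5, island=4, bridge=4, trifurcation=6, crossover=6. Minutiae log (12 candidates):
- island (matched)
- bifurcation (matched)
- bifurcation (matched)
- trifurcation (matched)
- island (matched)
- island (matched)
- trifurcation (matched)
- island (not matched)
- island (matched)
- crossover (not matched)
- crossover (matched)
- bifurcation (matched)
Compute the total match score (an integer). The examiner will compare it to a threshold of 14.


Weighted minutiae match score:
  island: matched, +4 (running total 4)
  bifurcation: matched, +2 (running total 6)
  bifurcation: matched, +2 (running total 8)
  trifurcation: matched, +6 (running total 14)
  island: matched, +4 (running total 18)
  island: matched, +4 (running total 22)
  trifurcation: matched, +6 (running total 28)
  island: not matched, +0
  island: matched, +4 (running total 32)
  crossover: not matched, +0
  crossover: matched, +6 (running total 38)
  bifurcation: matched, +2 (running total 40)
Total score = 40
Threshold = 14; verdict = identification

40


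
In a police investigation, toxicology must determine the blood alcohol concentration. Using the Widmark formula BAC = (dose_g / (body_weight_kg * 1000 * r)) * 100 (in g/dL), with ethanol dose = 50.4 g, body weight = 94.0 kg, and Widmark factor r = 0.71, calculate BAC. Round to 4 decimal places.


Applying the Widmark formula:
BAC = (dose_g / (body_wt * 1000 * r)) * 100
Denominator = 94.0 * 1000 * 0.71 = 66740
BAC = (50.4 / 66740) * 100
BAC = 0.0755 g/dL

0.0755


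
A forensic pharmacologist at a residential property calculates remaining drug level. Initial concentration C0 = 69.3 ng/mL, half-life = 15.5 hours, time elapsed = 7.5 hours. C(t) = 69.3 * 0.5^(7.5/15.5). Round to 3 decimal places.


Drug concentration decay:
Number of half-lives = t / t_half = 7.5 / 15.5 = 0.483871
Decay factor = 0.5^0.483871 = 0.71505643
C(t) = 69.3 * 0.71505643 = 49.553 ng/mL

49.553


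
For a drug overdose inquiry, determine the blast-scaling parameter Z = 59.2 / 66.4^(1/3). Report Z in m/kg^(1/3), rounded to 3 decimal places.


Scaled distance calculation:
W^(1/3) = 66.4^(1/3) = 4.049388
Z = R / W^(1/3) = 59.2 / 4.049388
Z = 14.619 m/kg^(1/3)

14.619


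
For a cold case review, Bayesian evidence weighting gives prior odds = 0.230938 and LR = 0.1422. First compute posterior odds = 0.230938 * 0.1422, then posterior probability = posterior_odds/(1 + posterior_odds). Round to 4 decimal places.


Bayesian evidence evaluation:
Posterior odds = prior_odds * LR = 0.230938 * 0.1422 = 0.03283938
Posterior probability = posterior_odds / (1 + posterior_odds)
= 0.03283938 / (1 + 0.03283938)
= 0.03283938 / 1.03283938
= 0.0318

0.0318


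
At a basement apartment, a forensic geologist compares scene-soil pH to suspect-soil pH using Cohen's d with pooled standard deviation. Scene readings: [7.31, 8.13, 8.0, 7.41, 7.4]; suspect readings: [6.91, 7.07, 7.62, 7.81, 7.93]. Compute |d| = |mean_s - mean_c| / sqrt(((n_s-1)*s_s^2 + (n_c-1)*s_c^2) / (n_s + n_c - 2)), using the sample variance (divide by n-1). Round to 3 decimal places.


Pooled-variance Cohen's d for soil pH comparison:
Scene mean = 38.25 / 5 = 7.65
Suspect mean = 37.34 / 5 = 7.468
Scene sample variance s_s^2 = 0.14715
Suspect sample variance s_c^2 = 0.20582
Pooled variance = ((n_s-1)*s_s^2 + (n_c-1)*s_c^2) / (n_s + n_c - 2) = 0.176485
Pooled SD = sqrt(0.176485) = 0.420101
Mean difference = 0.182
|d| = |0.182| / 0.420101 = 0.433

0.433


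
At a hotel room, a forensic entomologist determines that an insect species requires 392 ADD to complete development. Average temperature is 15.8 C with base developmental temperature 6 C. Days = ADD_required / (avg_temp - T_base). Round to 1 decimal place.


Insect development time:
Effective temperature = avg_temp - T_base = 15.8 - 6 = 9.8 C
Days = ADD / effective_temp = 392 / 9.8 = 40.0 days

40.0


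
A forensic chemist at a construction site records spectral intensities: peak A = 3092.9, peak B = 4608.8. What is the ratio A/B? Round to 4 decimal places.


Spectral peak ratio:
Peak A = 3092.9 counts
Peak B = 4608.8 counts
Ratio = 3092.9 / 4608.8 = 0.6711

0.6711


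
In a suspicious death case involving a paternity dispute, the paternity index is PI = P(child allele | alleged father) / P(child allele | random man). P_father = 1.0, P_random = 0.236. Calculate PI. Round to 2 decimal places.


Paternity Index calculation:
PI = P(allele|father) / P(allele|random)
PI = 1.0 / 0.236
PI = 4.24

4.24


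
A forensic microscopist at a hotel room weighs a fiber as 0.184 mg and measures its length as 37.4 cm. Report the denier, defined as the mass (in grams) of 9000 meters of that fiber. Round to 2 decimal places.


Denier calculation:
Mass in grams = 0.184 mg / 1000 = 0.000184 g
Length in meters = 37.4 cm / 100 = 0.374 m
Linear density = mass / length = 0.000184 / 0.374 = 0.00049198 g/m
Denier = (g/m) * 9000 = 0.00049198 * 9000 = 4.43

4.43


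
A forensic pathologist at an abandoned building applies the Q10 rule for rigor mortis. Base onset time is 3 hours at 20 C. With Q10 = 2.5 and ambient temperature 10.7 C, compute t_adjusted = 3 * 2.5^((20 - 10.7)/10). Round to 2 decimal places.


Rigor mortis time adjustment:
Exponent = (T_ref - T_actual) / 10 = (20 - 10.7) / 10 = 0.93
Q10 factor = 2.5^0.93 = 2.34468
t_adjusted = 3 * 2.34468 = 7.03 hours

7.03


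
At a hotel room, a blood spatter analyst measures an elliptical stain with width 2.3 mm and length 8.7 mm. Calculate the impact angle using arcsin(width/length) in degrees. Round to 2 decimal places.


Blood spatter impact angle calculation:
width / length = 2.3 / 8.7 = 0.264368
angle = arcsin(0.264368)
angle = 15.33 degrees

15.33


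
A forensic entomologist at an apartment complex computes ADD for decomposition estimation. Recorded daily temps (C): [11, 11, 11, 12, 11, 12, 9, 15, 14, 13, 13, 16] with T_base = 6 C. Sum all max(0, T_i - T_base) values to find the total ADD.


Computing ADD day by day:
Day 1: max(0, 11 - 6) = 5
Day 2: max(0, 11 - 6) = 5
Day 3: max(0, 11 - 6) = 5
Day 4: max(0, 12 - 6) = 6
Day 5: max(0, 11 - 6) = 5
Day 6: max(0, 12 - 6) = 6
Day 7: max(0, 9 - 6) = 3
Day 8: max(0, 15 - 6) = 9
Day 9: max(0, 14 - 6) = 8
Day 10: max(0, 13 - 6) = 7
Day 11: max(0, 13 - 6) = 7
Day 12: max(0, 16 - 6) = 10
Total ADD = 76

76


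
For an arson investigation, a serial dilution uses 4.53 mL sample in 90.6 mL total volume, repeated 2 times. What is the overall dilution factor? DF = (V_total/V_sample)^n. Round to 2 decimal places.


Dilution factor calculation:
Single dilution = V_total / V_sample = 90.6 / 4.53 ≈ 20
Number of dilutions = 2
Total DF = (90.6 / 4.53)^2 (full precision, rounded at the end) = 400.00

400.00


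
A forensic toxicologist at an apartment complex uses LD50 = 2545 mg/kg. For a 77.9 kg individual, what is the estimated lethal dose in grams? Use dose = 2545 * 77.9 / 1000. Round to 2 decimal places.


Lethal dose calculation:
Lethal dose = LD50 * body_weight / 1000
= 2545 * 77.9 / 1000
= 198255.5 / 1000
= 198.26 g

198.26


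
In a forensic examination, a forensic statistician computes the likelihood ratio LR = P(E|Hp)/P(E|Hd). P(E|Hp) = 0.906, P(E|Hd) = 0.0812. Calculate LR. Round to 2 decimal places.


Likelihood ratio calculation:
LR = P(E|Hp) / P(E|Hd)
LR = 0.906 / 0.0812
LR = 11.16

11.16


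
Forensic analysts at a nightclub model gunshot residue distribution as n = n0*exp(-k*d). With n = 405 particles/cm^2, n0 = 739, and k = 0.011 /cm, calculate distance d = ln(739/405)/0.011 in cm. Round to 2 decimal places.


GSR distance calculation:
n0/n = 739 / 405 = 1.824691
ln(n0/n) = 0.601411
d = 0.601411 / 0.011 = 54.67 cm

54.67


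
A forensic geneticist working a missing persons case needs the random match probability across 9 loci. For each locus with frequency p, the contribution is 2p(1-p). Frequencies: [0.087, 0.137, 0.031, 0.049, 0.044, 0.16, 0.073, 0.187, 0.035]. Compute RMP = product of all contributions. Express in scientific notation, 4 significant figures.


Computing RMP for 9 loci:
Locus 1: 2 * 0.087 * 0.913 = 0.158862
Locus 2: 2 * 0.137 * 0.863 = 0.236462
Locus 3: 2 * 0.031 * 0.969 = 0.060078
Locus 4: 2 * 0.049 * 0.951 = 0.093198
Locus 5: 2 * 0.044 * 0.956 = 0.084128
Locus 6: 2 * 0.16 * 0.84 = 0.2688
Locus 7: 2 * 0.073 * 0.927 = 0.135342
Locus 8: 2 * 0.187 * 0.813 = 0.304062
Locus 9: 2 * 0.035 * 0.965 = 0.06755
RMP = 1.322e-08

1.322e-08


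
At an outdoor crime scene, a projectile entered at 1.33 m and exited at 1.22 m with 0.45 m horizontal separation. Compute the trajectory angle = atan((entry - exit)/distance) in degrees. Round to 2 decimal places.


Bullet trajectory angle:
Height difference = 1.33 - 1.22 = 0.11 m
angle = atan(0.11 / 0.45)
angle = atan(0.244444)
angle = 13.74 degrees

13.74


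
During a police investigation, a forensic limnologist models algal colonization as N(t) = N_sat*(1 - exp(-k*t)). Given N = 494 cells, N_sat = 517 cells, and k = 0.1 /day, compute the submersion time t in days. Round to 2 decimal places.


PMSI from diatom colonization curve:
N / N_sat = 494 / 517 = 0.955513
1 - N/N_sat = 0.044487
ln(1 - N/N_sat) = -3.112558
t = -ln(1 - N/N_sat) / k = -(-3.112558) / 0.1 = 31.13 days

31.13


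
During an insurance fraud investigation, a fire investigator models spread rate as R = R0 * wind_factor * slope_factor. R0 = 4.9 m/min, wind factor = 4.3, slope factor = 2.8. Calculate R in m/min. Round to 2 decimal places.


Fire spread rate calculation:
R = R0 * wind_factor * slope_factor
= 4.9 * 4.3 * 2.8
= 21.07 * 2.8
= 59.00 m/min

59.00


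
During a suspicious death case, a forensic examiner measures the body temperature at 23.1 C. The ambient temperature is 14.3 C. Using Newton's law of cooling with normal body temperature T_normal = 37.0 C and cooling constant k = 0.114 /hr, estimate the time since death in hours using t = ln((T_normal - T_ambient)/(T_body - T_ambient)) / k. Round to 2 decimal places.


Using Newton's law of cooling:
t = ln((T_normal - T_ambient) / (T_body - T_ambient)) / k
T_normal - T_ambient = 22.7
T_body - T_ambient = 8.8
Ratio = 2.579545
ln(ratio) = 0.947613
t = 0.947613 / 0.114 = 8.31 hours

8.31


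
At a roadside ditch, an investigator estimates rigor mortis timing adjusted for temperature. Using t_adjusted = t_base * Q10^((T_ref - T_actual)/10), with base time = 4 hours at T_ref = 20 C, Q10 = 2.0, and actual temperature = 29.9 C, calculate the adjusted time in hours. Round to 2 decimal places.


Rigor mortis time adjustment:
Exponent = (T_ref - T_actual) / 10 = (20 - 29.9) / 10 = -0.99
Q10 factor = 2.0^-0.99 = 0.50348
t_adjusted = 4 * 0.50348 = 2.01 hours

2.01


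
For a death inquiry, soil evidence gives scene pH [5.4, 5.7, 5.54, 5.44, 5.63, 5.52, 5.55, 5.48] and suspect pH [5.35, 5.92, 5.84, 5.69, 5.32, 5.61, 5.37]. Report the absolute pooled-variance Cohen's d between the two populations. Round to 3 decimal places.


Pooled-variance Cohen's d for soil pH comparison:
Scene mean = 44.26 / 8 = 5.5325
Suspect mean = 39.1 / 7 = 5.585714
Scene sample variance s_s^2 = 0.009564
Suspect sample variance s_c^2 = 0.060095
Pooled variance = ((n_s-1)*s_s^2 + (n_c-1)*s_c^2) / (n_s + n_c - 2) = 0.032886
Pooled SD = sqrt(0.032886) = 0.181345
Mean difference = -0.053214
|d| = |-0.053214| / 0.181345 = 0.293

0.293


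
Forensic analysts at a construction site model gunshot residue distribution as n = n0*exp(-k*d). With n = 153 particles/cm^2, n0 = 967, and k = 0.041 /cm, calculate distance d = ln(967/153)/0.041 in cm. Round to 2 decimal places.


GSR distance calculation:
n0/n = 967 / 153 = 6.320261
ln(n0/n) = 1.843761
d = 1.843761 / 0.041 = 44.97 cm

44.97


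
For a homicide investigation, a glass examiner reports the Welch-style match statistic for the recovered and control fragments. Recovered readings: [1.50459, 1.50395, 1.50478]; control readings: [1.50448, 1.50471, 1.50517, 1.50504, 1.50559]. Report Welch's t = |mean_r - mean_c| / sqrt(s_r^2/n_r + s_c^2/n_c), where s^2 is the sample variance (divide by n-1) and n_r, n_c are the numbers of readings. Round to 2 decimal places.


Welch's t-criterion for glass RI comparison:
Recovered mean = sum / n_r = 4.51332 / 3 = 1.50444
Control mean = sum / n_c = 7.52499 / 5 = 1.504998
Recovered sample variance s_r^2 = 1.891e-07
Control sample variance s_c^2 = 1.8327e-07
Welch SE (unpooled) = sqrt(s_r^2/n_r + s_c^2/n_c) = sqrt(6.30333e-08 + 3.6654e-08) = sqrt(9.96873e-08) = 0.000315733
|mean_r - mean_c| = 0.000558
t = 0.000558 / 0.000315733 = 1.77

1.77


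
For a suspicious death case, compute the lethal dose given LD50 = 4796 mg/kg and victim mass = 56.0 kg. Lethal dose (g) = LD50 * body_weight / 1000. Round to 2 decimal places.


Lethal dose calculation:
Lethal dose = LD50 * body_weight / 1000
= 4796 * 56.0 / 1000
= 268576 / 1000
= 268.58 g

268.58


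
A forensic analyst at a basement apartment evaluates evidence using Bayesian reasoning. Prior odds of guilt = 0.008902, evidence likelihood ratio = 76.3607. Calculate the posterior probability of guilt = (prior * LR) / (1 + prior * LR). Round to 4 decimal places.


Bayesian evidence evaluation:
Posterior odds = prior_odds * LR = 0.008902 * 76.3607 = 0.679763
Posterior probability = posterior_odds / (1 + posterior_odds)
= 0.679763 / (1 + 0.679763)
= 0.679763 / 1.679763
= 0.4047

0.4047


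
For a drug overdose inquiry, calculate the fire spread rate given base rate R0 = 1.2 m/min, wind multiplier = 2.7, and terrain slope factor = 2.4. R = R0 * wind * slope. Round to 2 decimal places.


Fire spread rate calculation:
R = R0 * wind_factor * slope_factor
= 1.2 * 2.7 * 2.4
= 3.24 * 2.4
= 7.78 m/min

7.78


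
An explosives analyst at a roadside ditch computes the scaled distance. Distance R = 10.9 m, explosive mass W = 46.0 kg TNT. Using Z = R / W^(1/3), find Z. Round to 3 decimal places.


Scaled distance calculation:
W^(1/3) = 46.0^(1/3) = 3.583048
Z = R / W^(1/3) = 10.9 / 3.583048
Z = 3.042 m/kg^(1/3)

3.042


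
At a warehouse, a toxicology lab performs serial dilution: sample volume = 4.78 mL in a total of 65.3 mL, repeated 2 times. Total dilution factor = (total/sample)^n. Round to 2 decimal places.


Dilution factor calculation:
Single dilution = V_total / V_sample = 65.3 / 4.78 ≈ 13.661088
Number of dilutions = 2
Total DF = (65.3 / 4.78)^2 (full precision, rounded at the end) = 186.63

186.63


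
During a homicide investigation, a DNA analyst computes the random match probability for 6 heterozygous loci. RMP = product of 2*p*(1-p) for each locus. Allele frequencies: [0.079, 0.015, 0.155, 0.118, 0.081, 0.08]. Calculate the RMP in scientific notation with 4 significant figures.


Computing RMP for 6 loci:
Locus 1: 2 * 0.079 * 0.921 = 0.145518
Locus 2: 2 * 0.015 * 0.985 = 0.02955
Locus 3: 2 * 0.155 * 0.845 = 0.26195
Locus 4: 2 * 0.118 * 0.882 = 0.208152
Locus 5: 2 * 0.081 * 0.919 = 0.148878
Locus 6: 2 * 0.08 * 0.92 = 0.1472
RMP = 5.138e-06

5.138e-06


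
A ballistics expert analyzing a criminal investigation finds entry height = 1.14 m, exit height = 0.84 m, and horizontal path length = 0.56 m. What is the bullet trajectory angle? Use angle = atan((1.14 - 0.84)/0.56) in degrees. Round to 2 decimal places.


Bullet trajectory angle:
Height difference = 1.14 - 0.84 = 0.3 m
angle = atan(0.3 / 0.56)
angle = atan(0.535714)
angle = 28.18 degrees

28.18


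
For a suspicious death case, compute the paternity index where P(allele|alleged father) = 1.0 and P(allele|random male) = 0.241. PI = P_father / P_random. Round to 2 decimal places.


Paternity Index calculation:
PI = P(allele|father) / P(allele|random)
PI = 1.0 / 0.241
PI = 4.15

4.15


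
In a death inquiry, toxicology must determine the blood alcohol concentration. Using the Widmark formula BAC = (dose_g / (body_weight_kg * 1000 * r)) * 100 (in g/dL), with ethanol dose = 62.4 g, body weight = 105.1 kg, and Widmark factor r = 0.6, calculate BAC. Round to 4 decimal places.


Applying the Widmark formula:
BAC = (dose_g / (body_wt * 1000 * r)) * 100
Denominator = 105.1 * 1000 * 0.6 = 63060
BAC = (62.4 / 63060) * 100
BAC = 0.0990 g/dL

0.0990


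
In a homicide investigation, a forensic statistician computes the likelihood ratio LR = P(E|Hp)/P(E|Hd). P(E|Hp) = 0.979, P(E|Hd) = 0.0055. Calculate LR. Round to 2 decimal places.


Likelihood ratio calculation:
LR = P(E|Hp) / P(E|Hd)
LR = 0.979 / 0.0055
LR = 178.00

178.00


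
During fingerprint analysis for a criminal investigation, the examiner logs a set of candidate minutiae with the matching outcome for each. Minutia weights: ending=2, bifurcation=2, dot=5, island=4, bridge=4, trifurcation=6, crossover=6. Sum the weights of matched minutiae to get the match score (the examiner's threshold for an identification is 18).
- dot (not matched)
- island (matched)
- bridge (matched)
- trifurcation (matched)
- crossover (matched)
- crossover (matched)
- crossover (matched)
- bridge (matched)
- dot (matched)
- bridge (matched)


Weighted minutiae match score:
  dot: not matched, +0
  island: matched, +4 (running total 4)
  bridge: matched, +4 (running total 8)
  trifurcation: matched, +6 (running total 14)
  crossover: matched, +6 (running total 20)
  crossover: matched, +6 (running total 26)
  crossover: matched, +6 (running total 32)
  bridge: matched, +4 (running total 36)
  dot: matched, +5 (running total 41)
  bridge: matched, +4 (running total 45)
Total score = 45
Threshold = 18; verdict = identification

45
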